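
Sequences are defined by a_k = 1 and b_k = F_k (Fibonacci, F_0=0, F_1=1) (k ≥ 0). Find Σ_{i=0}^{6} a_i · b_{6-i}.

20

This is [x^6] in the product of the two ordinary generating functions.
Σ = 1·8 + 1·5 + 1·3 + 1·2 + 1·1 + 1·1 + 1·0 = 20.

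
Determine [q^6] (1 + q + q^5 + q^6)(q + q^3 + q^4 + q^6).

(1 + q + q^5 + q^6) has coefficients 1,1,0,0,0,1,1 for degrees 0…6.
(q + q^3 + q^4 + q^6) has coefficients 0,1,0,1,1,0,1 for degrees 0…6.
[q^6] = 1·1 + 1·0 + 1·1 + 1·0 = 2.

2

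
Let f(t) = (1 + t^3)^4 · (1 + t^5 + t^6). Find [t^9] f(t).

8

(1 + t^3)^4 has coefficients 1,0,0,4,0,0,6,0,0,4 for degrees 0…9.
(1 + t^5 + t^6) has coefficients 1,0,0,0,0,1,1,0,0,0 for degrees 0…9.
[t^9] = 1·0 + 4·1 + 6·0 + 4·1 = 8.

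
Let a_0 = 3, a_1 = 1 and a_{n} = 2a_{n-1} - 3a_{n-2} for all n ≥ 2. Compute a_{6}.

The ordinary generating function has denominator 1 - 2x + 3x^2.
Iterating the recurrence: a_0,…,a_{6} = 3, 1, -7, -17, -13, 25, 89.

89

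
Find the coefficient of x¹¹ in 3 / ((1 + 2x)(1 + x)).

-12285

The denominator gives the recurrence a_n = −3a_(n−1) − 2a_(n−2) for n ≥ 2; the numerator fixes a_0 = 3, a_1 = -9.
Iterating: 3, -9, 21, -45, 93, -189, 381, -765, 1533, -3069, 6141, -12285, so a_11 = -12285.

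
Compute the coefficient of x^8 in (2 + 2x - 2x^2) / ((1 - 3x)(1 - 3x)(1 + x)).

The denominator gives the recurrence a_n = 5a_(n−1) − 3a_(n−2) − 9a_(n−3) for n ≥ 3; the numerator fixes a_0 = 2, a_1 = 12, a_2 = 52.
Iterating: 2, 12, 52, 206, 766, 2744, 9568, 32714, 110170, so a_8 = 110170.

110170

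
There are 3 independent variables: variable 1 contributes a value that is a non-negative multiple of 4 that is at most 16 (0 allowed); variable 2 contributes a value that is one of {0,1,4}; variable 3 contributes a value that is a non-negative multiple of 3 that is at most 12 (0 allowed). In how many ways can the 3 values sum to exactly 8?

3

The generating function for the choices is (1 + x^4 + x^8 + x^12 + x^16)·(1 + x + x^4)·(1 + x^3 + x^6 + x^9 + x^12); the count is [x^8].
(1 + x^4 + x^8 + x^12 + x^16) has coefficients 1,0,0,0,1,0,0,0,1 for degrees 0…8.
(1 + x + x^4) has coefficients 1,1,0,0,1,0,0,0,0 for degrees 0…8.
Finally multiplying by (1 + x^3 + x^6 + x^9 + x^12), the product of all factors after the first has coefficients 1,1,0,1,2,0,1,2,0 for degrees 0…8.
[x^8] = 1·0 + 1·2 + 1·1 = 3.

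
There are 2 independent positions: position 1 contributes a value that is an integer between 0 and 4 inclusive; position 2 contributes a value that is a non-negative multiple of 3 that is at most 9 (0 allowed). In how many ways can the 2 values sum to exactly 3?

2

The generating function for the choices is (1 + x + x² + x³ + x⁴)·(1 + x³ + x⁶ + x⁹); the count is [x³].
(1 + x + x² + x³ + x⁴) has coefficients 1,1,1,1 for degrees 0…3.
(1 + x³ + x⁶ + x⁹) has coefficients 1,0,0,1 for degrees 0…3.
[x³] = 1·1 + 1·0 + 1·0 + 1·1 = 2.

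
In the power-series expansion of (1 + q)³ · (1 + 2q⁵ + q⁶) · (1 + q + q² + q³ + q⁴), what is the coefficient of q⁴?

(1 + q)³ has coefficients 1,3,3,1 for degrees 0…3.
(1 + 2q⁵ + q⁶) has coefficients 1,0,0,0,0 for degrees 0…4.
Finally multiplying by (1 + q + q² + q³ + q⁴), the product of all factors after the first has coefficients 1,1,1,1,1 for degrees 0…4.
[q⁴] = 1·1 + 3·1 + 3·1 + 1·1 = 8.

8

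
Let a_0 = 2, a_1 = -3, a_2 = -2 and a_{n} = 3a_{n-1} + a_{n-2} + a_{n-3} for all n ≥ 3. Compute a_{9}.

The ordinary generating function has denominator 1 - 3y - y^2 - y^3.
Iterating the recurrence: a_0,…,a_{9} = 2, -3, -2, -7, -26, -87, -294, -995, -3366, -11387.

-11387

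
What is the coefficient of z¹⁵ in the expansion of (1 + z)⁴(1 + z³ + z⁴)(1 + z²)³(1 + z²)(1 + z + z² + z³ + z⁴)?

(1 + z)⁴ has coefficients 1,4,6,4,1 for degrees 0…4.
(1 + z³ + z⁴) has coefficients 1,0,0,1,1,0,0,0,0,0,0,0,0,0,0,0 for degrees 0…15.
Multiplying by (1 + z²)³ gives running coefficients 1,0,3,1,4,3,4,3,3,1,1,0,0,0,0,0 for degrees 0…15.
Multiplying by (1 + z²) gives running coefficients 1,0,4,1,7,4,8,6,7,4,4,1,1,0,0,0 for degrees 0…15.
Finally multiplying by (1 + z + z² + z³ + z⁴), the product of all factors after the first has coefficients 1,1,5,6,13,16,24,26,32,29,29,22,17,10,6,2 for degrees 0…15.
[z¹⁵] = 1·2 + 4·6 + 6·10 + 4·17 + 1·22 = 176.

176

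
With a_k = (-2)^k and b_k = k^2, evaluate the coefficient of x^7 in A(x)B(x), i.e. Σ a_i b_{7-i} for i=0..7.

29

The convolution is the x^7 coefficient of A(x)B(x).
Σ = 1·49 − 2·36 + 4·25 − 8·16 + 16·9 − 32·4 + 64·1 − 128·0 = 29.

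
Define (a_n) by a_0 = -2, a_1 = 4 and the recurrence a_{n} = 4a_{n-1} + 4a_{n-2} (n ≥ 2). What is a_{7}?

25344

The ordinary generating function has denominator 1 - 4y - 4y^2.
Iterating the recurrence: a_0,…,a_{7} = -2, 4, 8, 48, 224, 1088, 5248, 25344.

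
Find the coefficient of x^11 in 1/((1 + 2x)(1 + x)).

-4095

Partial fractions give a closed form: a_n = (2)·(-2)^n + (-1)·(-1)^n.
At n = 11: a_11 = -4095.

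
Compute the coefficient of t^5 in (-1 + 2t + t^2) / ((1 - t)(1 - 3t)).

-82

The denominator gives the recurrence a_n = 4a_(n−1) − 3a_(n−2) for n ≥ 3; the numerator fixes a_0 = -1, a_1 = -2, a_2 = -4.
Iterating: -1, -2, -4, -10, -28, -82, so a_5 = -82.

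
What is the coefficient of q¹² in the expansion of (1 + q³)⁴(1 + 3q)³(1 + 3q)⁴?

(1 + q³)⁴ has coefficients 1,0,0,4,0,0,6,0,0,4,0,0,1 for degrees 0…12.
(1 + 3q)³ has coefficients 1,9,27,27,0,0,0,0,0,0,0,0,0 for degrees 0…12.
Finally multiplying by (1 + 3q)⁴, the product of all factors after the first has coefficients 1,21,189,945,2835,5103,5103,2187,0,0,0,0,0 for degrees 0…12.
[q¹²] = 1·0 + 4·0 + 6·5103 + 4·945 + 1·1 = 34399.

34399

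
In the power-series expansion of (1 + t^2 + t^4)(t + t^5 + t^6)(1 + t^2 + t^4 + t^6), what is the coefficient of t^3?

2

(1 + t^2 + t^4) has coefficients 1,0,1,0 for degrees 0…3.
(t + t^5 + t^6) has coefficients 0,1,0,0 for degrees 0…3.
Finally multiplying by (1 + t^2 + t^4 + t^6), the product of all factors after the first has coefficients 0,1,0,1 for degrees 0…3.
[t^3] = 1·1 + 1·1 = 2.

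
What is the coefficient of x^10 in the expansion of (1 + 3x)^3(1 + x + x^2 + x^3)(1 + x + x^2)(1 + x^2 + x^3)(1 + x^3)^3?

(1 + 3x)^3 has coefficients 1,9,27,27 for degrees 0…3.
(1 + x + x^2 + x^3) has coefficients 1,1,1,1,0,0,0,0,0,0,0 for degrees 0…10.
Multiplying by (1 + x + x^2) gives running coefficients 1,2,3,3,2,1,0,0,0,0,0 for degrees 0…10.
Multiplying by (1 + x^2 + x^3) gives running coefficients 1,2,4,6,7,7,5,3,1,0,0 for degrees 0…10.
Finally multiplying by (1 + x^3)^3, the product of all factors after the first has coefficients 1,2,4,9,13,19,26,30,34,34,32 for degrees 0…10.
[x^10] = 1·32 + 9·34 + 27·34 + 27·30 = 2066.

2066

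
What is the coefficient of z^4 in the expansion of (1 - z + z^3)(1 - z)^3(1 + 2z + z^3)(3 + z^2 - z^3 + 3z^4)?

-33

(1 - z + z^3) has coefficients 1,-1,0,1 for degrees 0…3.
(1 - z)^3 has coefficients 1,-3,3,-1,0 for degrees 0…4.
Multiplying by (1 + 2z + z^3) gives running coefficients 1,-1,-3,6,-5 for degrees 0…4.
Finally multiplying by (3 + z^2 - z^3 + 3z^4), the product of all factors after the first has coefficients 3,-3,-8,16,-14 for degrees 0…4.
[z^4] = 1·(-14) − 1·16 + 1·(-3) = -33.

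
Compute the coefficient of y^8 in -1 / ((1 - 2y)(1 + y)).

The denominator gives the recurrence a_n = a_(n−1) + 2a_(n−2) for n ≥ 2; the numerator fixes a_0 = -1, a_1 = -1.
Iterating: -1, -1, -3, -5, -11, -21, -43, -85, -171, so a_8 = -171.

-171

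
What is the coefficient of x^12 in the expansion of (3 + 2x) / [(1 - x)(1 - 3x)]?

2922923

Partial fractions give a closed form: a_n = (-5/2)·1^n + (11/2)·3^n.
At n = 12: a_12 = 2922923.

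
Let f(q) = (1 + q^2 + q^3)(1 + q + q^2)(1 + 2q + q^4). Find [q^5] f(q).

6

(1 + q^2 + q^3) has coefficients 1,0,1,1 for degrees 0…3.
(1 + q + q^2) has coefficients 1,1,1,0,0,0 for degrees 0…5.
Finally multiplying by (1 + 2q + q^4), the product of all factors after the first has coefficients 1,3,3,2,1,1 for degrees 0…5.
[q^5] = 1·1 + 1·2 + 1·3 = 6.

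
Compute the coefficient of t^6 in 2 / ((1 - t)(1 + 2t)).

Partial fractions give a closed form: a_n = (2/3)·1^n + (4/3)·(-2)^n.
At n = 6: a_6 = 86.

86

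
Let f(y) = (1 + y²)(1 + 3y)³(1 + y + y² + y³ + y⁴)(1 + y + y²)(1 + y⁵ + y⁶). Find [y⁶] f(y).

(1 + y²) has coefficients 1,0,1 for degrees 0…2.
(1 + 3y)³ has coefficients 1,9,27,27,0,0,0 for degrees 0…6.
Multiplying by (1 + y + y² + y³ + y⁴) gives running coefficients 1,10,37,64,64,63,54 for degrees 0…6.
Multiplying by (1 + y + y²) gives running coefficients 1,11,48,111,165,191,181 for degrees 0…6.
Finally multiplying by (1 + y⁵ + y⁶), the product of all factors after the first has coefficients 1,11,48,111,165,192,193 for degrees 0…6.
[y⁶] = 1·193 + 1·165 = 358.

358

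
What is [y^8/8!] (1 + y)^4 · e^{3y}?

784161

The EGF product rule gives c_8 = Σ_{k_1+k_2=8} C(8; k_1,k_2) · ∏ g_i(k_i), where (1+y)^4 gives the falling factorial (4)_k; e^{3y} gives (3)^k.
g_1(k) for k = 0…8: 1, 4, 12, 24, 24, 0, 0, 0, 0.
g_2(k) for k = 0…8: 1, 3, 9, 27, 81, 243, 729, 2187, 6561.
c_8 = Σ_k C(8,k)·g_1(k)·g_2(8−k) = 1·1·6561 + 8·4·2187 + 28·12·729 + 56·24·243 + 70·24·81 = 6561 + 69984 + 244944 + 326592 + 136080 = 784161.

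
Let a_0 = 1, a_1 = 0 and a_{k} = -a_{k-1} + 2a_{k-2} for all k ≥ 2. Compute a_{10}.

342

The ordinary generating function has denominator 1 + t - 2t^2.
Iterating the recurrence: a_0,…,a_{10} = 1, 0, 2, -2, 6, -10, 22, -42, 86, -170, 342.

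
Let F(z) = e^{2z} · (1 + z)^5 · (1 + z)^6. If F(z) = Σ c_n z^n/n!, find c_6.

1660096

The EGF product rule gives c_6 = Σ_{k_1+k_2+k_3=6} C(6; k_1,k_2,k_3) · ∏ g_i(k_i), where e^{2z} gives (2)^k; (1+z)^5 gives the falling factorial (5)_k; (1+z)^6 gives the falling factorial (6)_k.
g_1(k) for k = 0…6: 1, 2, 4, 8, 16, 32, 64.
g_2(k) for k = 0…6: 1, 5, 20, 60, 120, 120, 0.
g_3(k) for k = 0…6: 1, 6, 30, 120, 360, 720, 720.
First combine the last two factors: h(k) = Σ_j C(k,j)·g_2(j)·g_3(k−j) for k = 0…6: 1, 11, 110, 990, 7920, 55440, 332640.
c_6 = Σ_k C(6,k)·g_1(k)·h(6−k) = 1·1·332640 + 6·2·55440 + 15·4·7920 + 20·8·990 + 15·16·110 + 6·32·11 + 1·64·1 = 332640 + 665280 + 475200 + 158400 + 26400 + 2112 + 64 = 1660096.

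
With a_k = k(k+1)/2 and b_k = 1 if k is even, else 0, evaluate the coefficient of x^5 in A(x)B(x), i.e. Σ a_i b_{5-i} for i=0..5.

Write out a_i and b_{5-i} for i = 0,…,5 and sum the products.
Σ = 0·0 + 1·1 + 3·0 + 6·1 + 10·0 + 15·1 = 22.

22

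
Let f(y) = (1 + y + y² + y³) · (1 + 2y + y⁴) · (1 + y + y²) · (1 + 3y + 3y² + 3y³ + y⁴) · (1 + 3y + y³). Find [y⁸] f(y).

(1 + y + y² + y³) has coefficients 1,1,1,1 for degrees 0…3.
(1 + 2y + y⁴) has coefficients 1,2,0,0,1,0,0,0,0 for degrees 0…8.
Multiplying by (1 + y + y²) gives running coefficients 1,3,3,2,1,1,1,0,0 for degrees 0…8.
Multiplying by (1 + 3y + 3y² + 3y³ + y⁴) gives running coefficients 1,6,15,23,26,22,16,11,7 for degrees 0…8.
Finally multiplying by (1 + 3y + y³), the product of all factors after the first has coefficients 1,9,33,69,101,115,105,85,62 for degrees 0…8.
[y⁸] = 1·62 + 1·85 + 1·105 + 1·115 = 367.

367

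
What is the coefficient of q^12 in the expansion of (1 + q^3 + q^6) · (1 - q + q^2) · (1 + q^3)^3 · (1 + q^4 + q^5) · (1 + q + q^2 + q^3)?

22

(1 + q^3 + q^6) has coefficients 1,0,0,1,0,0,1 for degrees 0…6.
(1 - q + q^2) has coefficients 1,-1,1,0,0,0,0,0,0,0,0,0,0 for degrees 0…12.
Multiplying by (1 + q^3)^3 gives running coefficients 1,-1,1,3,-3,3,3,-3,3,1,-1,1,0 for degrees 0…12.
Multiplying by (1 + q^4 + q^5) gives running coefficients 1,-1,1,3,-2,3,3,1,3,1,5,1,0 for degrees 0…12.
Finally multiplying by (1 + q + q^2 + q^3), the product of all factors after the first has coefficients 1,0,1,4,1,5,7,5,10,8,10,10,7 for degrees 0…12.
[q^12] = 1·7 + 1·8 + 1·7 = 22.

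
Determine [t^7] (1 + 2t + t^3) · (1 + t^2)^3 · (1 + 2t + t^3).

10

(1 + 2t + t^3) has coefficients 1,2,0,1 for degrees 0…3.
(1 + t^2)^3 has coefficients 1,0,3,0,3,0,1,0 for degrees 0…7.
Finally multiplying by (1 + 2t + t^3), the product of all factors after the first has coefficients 1,2,3,7,3,9,1,5 for degrees 0…7.
[t^7] = 1·5 + 2·1 + 1·3 = 10.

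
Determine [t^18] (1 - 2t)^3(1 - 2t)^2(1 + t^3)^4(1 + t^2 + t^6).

(1 - 2t)^3 has coefficients 1,-6,12,-8 for degrees 0…3.
(1 - 2t)^2 has coefficients 1,-4,4,0,0,0,0,0,0,0,0,0,0,0,0,0,0,0,0 for degrees 0…18.
Multiplying by (1 + t^3)^4 gives running coefficients 1,-4,4,4,-16,16,6,-24,24,4,-16,16,1,-4,4,0,0,0,0 for degrees 0…18.
Finally multiplying by (1 + t^2 + t^6), the product of all factors after the first has coefficients 1,-4,5,0,-12,20,-9,-12,34,-16,-8,36,-9,-12,29,0,-12,16,1 for degrees 0…18.
[t^18] = 1·1 − 6·16 + 12·(-12) − 8·0 = -239.

-239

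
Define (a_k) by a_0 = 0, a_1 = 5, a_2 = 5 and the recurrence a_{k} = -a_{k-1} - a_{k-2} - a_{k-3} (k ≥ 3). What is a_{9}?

The ordinary generating function has denominator 1 + z + z^2 + z^3.
Iterating the recurrence: a_0,…,a_{9} = 0, 5, 5, -10, 0, 5, 5, -10, 0, 5.

5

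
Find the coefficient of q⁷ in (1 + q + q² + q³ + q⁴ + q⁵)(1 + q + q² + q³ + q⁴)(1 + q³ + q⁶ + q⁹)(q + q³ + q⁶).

18

(1 + q + q² + q³ + q⁴ + q⁵) has coefficients 1,1,1,1,1,1 for degrees 0…5.
(1 + q + q² + q³ + q⁴) has coefficients 1,1,1,1,1,0,0,0 for degrees 0…7.
Multiplying by (1 + q³ + q⁶ + q⁹) gives running coefficients 1,1,1,2,2,1,2,2 for degrees 0…7.
Finally multiplying by (q + q³ + q⁶), the product of all factors after the first has coefficients 0,1,1,2,3,3,4,5 for degrees 0…7.
[q⁷] = 1·5 + 1·4 + 1·3 + 1·3 + 1·2 + 1·1 = 18.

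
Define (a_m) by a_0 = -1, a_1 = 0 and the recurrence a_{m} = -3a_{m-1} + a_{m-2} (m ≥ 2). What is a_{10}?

-12970

The ordinary generating function has denominator 1 + 3y - y^2.
Iterating the recurrence: a_0,…,a_{10} = -1, 0, -1, 3, -10, 33, -109, 360, -1189, 3927, -12970.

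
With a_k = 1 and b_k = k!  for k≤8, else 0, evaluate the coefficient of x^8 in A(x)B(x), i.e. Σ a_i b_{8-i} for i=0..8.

The convolution is the t^8 coefficient of A(t)B(t).
Σ = 1·40320 + 1·5040 + 1·720 + 1·120 + 1·24 + 1·6 + 1·2 + 1·1 + 1·1 = 46234.

46234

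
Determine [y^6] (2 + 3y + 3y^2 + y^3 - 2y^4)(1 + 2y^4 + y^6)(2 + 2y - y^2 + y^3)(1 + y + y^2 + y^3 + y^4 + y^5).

(2 + 3y + 3y^2 + y^3 - 2y^4) has coefficients 2,3,3,1,-2 for degrees 0…4.
(1 + 2y^4 + y^6) has coefficients 1,0,0,0,2,0,1 for degrees 0…6.
Multiplying by (2 + 2y - y^2 + y^3) gives running coefficients 2,2,-1,1,4,4,0 for degrees 0…6.
Finally multiplying by (1 + y + y^2 + y^3 + y^4 + y^5), the product of all factors after the first has coefficients 2,4,3,4,8,12,10 for degrees 0…6.
[y^6] = 2·10 + 3·12 + 3·8 + 1·4 − 2·3 = 78.

78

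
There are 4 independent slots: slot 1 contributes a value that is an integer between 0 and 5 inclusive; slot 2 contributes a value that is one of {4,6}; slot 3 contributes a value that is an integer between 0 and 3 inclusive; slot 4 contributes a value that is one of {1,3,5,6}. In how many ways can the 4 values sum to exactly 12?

24

The generating function for the choices is (1 + z + z^2 + z^3 + z^4 + z^5)·(z^4 + z^6)·(1 + z + z^2 + z^3)·(z + z^3 + z^5 + z^6); the count is [z^12].
(1 + z + z^2 + z^3 + z^4 + z^5) has coefficients 1,1,1,1,1,1 for degrees 0…5.
(z^4 + z^6) has coefficients 0,0,0,0,1,0,1,0,0,0,0,0,0 for degrees 0…12.
Multiplying by (1 + z + z^2 + z^3) gives running coefficients 0,0,0,0,1,1,2,2,1,1,0,0,0 for degrees 0…12.
Finally multiplying by (z + z^3 + z^5 + z^6), the product of all factors after the first has coefficients 0,0,0,0,0,1,1,3,3,4,5,4,5 for degrees 0…12.
[z^12] = 1·5 + 1·4 + 1·5 + 1·4 + 1·3 + 1·3 = 24.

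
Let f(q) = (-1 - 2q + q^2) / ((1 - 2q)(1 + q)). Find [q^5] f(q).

The denominator gives the recurrence a_n = a_(n−1) + 2a_(n−2) for n ≥ 3; the numerator fixes a_0 = -1, a_1 = -3, a_2 = -4.
Iterating: -1, -3, -4, -10, -18, -38, so a_5 = -38.

-38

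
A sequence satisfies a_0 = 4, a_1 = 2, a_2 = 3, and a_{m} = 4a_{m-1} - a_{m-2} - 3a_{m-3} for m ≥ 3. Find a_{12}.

-493531

The ordinary generating function has denominator 1 - 4z + z^2 + 3z^3.
Iterating the recurrence: a_0,…,a_{12} = 4, 2, 3, -2, -17, -75, -277, -982, -3426, -11891, -41192, -142599, -493531.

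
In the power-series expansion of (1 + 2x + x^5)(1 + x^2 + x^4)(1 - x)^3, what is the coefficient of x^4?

(1 + 2x + x^5) has coefficients 1,2,0,0,0 for degrees 0…4.
(1 + x^2 + x^4) has coefficients 1,0,1,0,1 for degrees 0…4.
Finally multiplying by (1 - x)^3, the product of all factors after the first has coefficients 1,-3,4,-4,4 for degrees 0…4.
[x^4] = 1·4 + 2·(-4) = -4.

-4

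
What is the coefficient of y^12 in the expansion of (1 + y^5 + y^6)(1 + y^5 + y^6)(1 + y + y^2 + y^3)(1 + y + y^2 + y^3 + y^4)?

14

(1 + y^5 + y^6) has coefficients 1,0,0,0,0,1,1 for degrees 0…6.
(1 + y^5 + y^6) has coefficients 1,0,0,0,0,1,1,0,0,0,0,0,0 for degrees 0…12.
Multiplying by (1 + y + y^2 + y^3) gives running coefficients 1,1,1,1,0,1,2,2,2,1,0,0,0 for degrees 0…12.
Finally multiplying by (1 + y + y^2 + y^3 + y^4), the product of all factors after the first has coefficients 1,2,3,4,4,4,5,6,7,8,7,5,3 for degrees 0…12.
[y^12] = 1·3 + 1·6 + 1·5 = 14.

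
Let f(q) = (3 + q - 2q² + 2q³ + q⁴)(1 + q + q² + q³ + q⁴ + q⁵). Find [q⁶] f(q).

2

(3 + q - 2q² + 2q³ + q⁴) has coefficients 3,1,-2,2,1 for degrees 0…4.
(1 + q + q² + q³ + q⁴ + q⁵) has coefficients 1,1,1,1,1,1,0 for degrees 0…6.
[q⁶] = 3·0 + 1·1 − 2·1 + 2·1 + 1·1 = 2.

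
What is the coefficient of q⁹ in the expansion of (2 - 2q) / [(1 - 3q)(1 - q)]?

Partial fractions give a closed form: a_n = (2)·3^n.
At n = 9: a_9 = 39366.

39366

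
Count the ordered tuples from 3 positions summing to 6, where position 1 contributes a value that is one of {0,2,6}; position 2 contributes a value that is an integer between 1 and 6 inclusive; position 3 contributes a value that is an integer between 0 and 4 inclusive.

The generating function for the choices is (1 + t² + t⁶)·(t + t² + t³ + t⁴ + t⁵ + t⁶)·(1 + t + t² + t³ + t⁴); the count is [t⁶].
(1 + t² + t⁶) has coefficients 1,0,1,0,0,0,1 for degrees 0…6.
(t + t² + t³ + t⁴ + t⁵ + t⁶) has coefficients 0,1,1,1,1,1,1 for degrees 0…6.
Finally multiplying by (1 + t + t² + t³ + t⁴), the product of all factors after the first has coefficients 0,1,2,3,4,5,5 for degrees 0…6.
[t⁶] = 1·5 + 1·4 + 1·0 = 9.

9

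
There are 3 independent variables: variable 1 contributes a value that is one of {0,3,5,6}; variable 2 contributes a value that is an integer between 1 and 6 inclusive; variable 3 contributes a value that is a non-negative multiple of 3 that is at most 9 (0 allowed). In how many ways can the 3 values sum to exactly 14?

The generating function for the choices is (1 + x³ + x⁵ + x⁶)·(x + x² + x³ + x⁴ + x⁵ + x⁶)·(1 + x³ + x⁶ + x⁹); the count is [x¹⁴].
(1 + x³ + x⁵ + x⁶) has coefficients 1,0,0,1,0,1,1 for degrees 0…6.
(x + x² + x³ + x⁴ + x⁵ + x⁶) has coefficients 0,1,1,1,1,1,1,0,0,0,0,0,0,0,0 for degrees 0…14.
Finally multiplying by (1 + x³ + x⁶ + x⁹), the product of all factors after the first has coefficients 0,1,1,1,2,2,2,2,2,2,2,2,2,1,1 for degrees 0…14.
[x¹⁴] = 1·1 + 1·2 + 1·2 + 1·2 = 7.

7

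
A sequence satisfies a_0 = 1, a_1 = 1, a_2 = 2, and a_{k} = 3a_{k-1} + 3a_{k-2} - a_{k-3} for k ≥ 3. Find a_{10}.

78794

The ordinary generating function has denominator 1 - 3y - 3y^2 + y^3.
Iterating the recurrence: a_0,…,a_{10} = 1, 1, 2, 8, 29, 109, 406, 1516, 5657, 21113, 78794.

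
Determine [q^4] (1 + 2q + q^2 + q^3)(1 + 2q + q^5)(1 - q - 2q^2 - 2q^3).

-19

(1 + 2q + q^2 + q^3) has coefficients 1,2,1,1 for degrees 0…3.
(1 + 2q + q^5) has coefficients 1,2,0,0,0 for degrees 0…4.
Finally multiplying by (1 - q - 2q^2 - 2q^3), the product of all factors after the first has coefficients 1,1,-4,-6,-4 for degrees 0…4.
[q^4] = 1·(-4) + 2·(-6) + 1·(-4) + 1·1 = -19.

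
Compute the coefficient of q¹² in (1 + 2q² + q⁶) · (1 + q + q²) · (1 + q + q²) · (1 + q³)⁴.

(1 + 2q² + q⁶) has coefficients 1,0,2,0,0,0,1 for degrees 0…6.
(1 + q + q²) has coefficients 1,1,1,0,0,0,0,0,0,0,0,0,0 for degrees 0…12.
Multiplying by (1 + q + q²) gives running coefficients 1,2,3,2,1,0,0,0,0,0,0,0,0 for degrees 0…12.
Finally multiplying by (1 + q³)⁴, the product of all factors after the first has coefficients 1,2,3,6,9,12,14,16,18,16,14,12,9 for degrees 0…12.
[q¹²] = 1·9 + 2·14 + 1·14 = 51.

51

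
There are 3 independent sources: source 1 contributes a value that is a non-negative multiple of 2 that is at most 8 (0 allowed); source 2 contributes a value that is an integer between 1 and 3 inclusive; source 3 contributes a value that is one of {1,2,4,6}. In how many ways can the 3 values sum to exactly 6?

4

The generating function for the choices is (1 + y^2 + y^4 + y^6 + y^8)·(y + y^2 + y^3)·(y + y^2 + y^4 + y^6); the count is [y^6].
(1 + y^2 + y^4 + y^6 + y^8) has coefficients 1,0,1,0,1,0,1 for degrees 0…6.
(y + y^2 + y^3) has coefficients 0,1,1,1,0,0,0 for degrees 0…6.
Finally multiplying by (y + y^2 + y^4 + y^6), the product of all factors after the first has coefficients 0,0,1,2,2,2,1 for degrees 0…6.
[y^6] = 1·1 + 1·2 + 1·1 + 1·0 = 4.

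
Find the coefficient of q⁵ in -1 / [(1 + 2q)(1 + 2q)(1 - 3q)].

The denominator gives the recurrence a_n = −a_(n−1) + 8a_(n−2) + 12a_(n−3) for n ≥ 3; the numerator fixes a_0 = -1, a_1 = 1, a_2 = -9.
Iterating: -1, 1, -9, 5, -65, -3, so a_5 = -3.

-3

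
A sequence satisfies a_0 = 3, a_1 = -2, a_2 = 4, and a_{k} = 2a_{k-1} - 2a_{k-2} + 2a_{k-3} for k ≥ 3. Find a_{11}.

The ordinary generating function has denominator 1 - 2y + 2y^2 - 2y^3.
Iterating the recurrence: a_0,…,a_{11} = 3, -2, 4, 18, 24, 20, 28, 64, 112, 152, 208, 336.

336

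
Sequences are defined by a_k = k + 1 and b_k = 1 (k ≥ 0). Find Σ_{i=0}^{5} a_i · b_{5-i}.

Write out a_i and b_{5-i} for i = 0,…,5 and sum the products.
Σ = 1·1 + 2·1 + 3·1 + 4·1 + 5·1 + 6·1 = 21.

21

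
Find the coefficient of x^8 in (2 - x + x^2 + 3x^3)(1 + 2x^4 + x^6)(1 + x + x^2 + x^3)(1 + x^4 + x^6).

(2 - x + x^2 + 3x^3) has coefficients 2,-1,1,3 for degrees 0…3.
(1 + 2x^4 + x^6) has coefficients 1,0,0,0,2,0,1,0,0 for degrees 0…8.
Multiplying by (1 + x + x^2 + x^3) gives running coefficients 1,1,1,1,2,2,3,3,1 for degrees 0…8.
Finally multiplying by (1 + x^4 + x^6), the product of all factors after the first has coefficients 1,1,1,1,3,3,5,5,4 for degrees 0…8.
[x^8] = 2·4 − 1·5 + 1·5 + 3·3 = 17.

17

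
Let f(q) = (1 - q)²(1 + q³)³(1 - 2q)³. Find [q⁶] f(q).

(1 - q)² has coefficients 1,-2,1 for degrees 0…2.
(1 + q³)³ has coefficients 1,0,0,3,0,0,3 for degrees 0…6.
Finally multiplying by (1 - 2q)³, the product of all factors after the first has coefficients 1,-6,12,-5,-18,36,-21 for degrees 0…6.
[q⁶] = 1·(-21) − 2·36 + 1·(-18) = -111.

-111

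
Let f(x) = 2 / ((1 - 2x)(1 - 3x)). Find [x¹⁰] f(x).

350198

Partial fractions give a closed form: a_n = (-4)·2^n + (6)·3^n.
At n = 10: a_10 = 350198.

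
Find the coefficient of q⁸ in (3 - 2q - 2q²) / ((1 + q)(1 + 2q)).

1789

The denominator gives the recurrence a_n = −3a_(n−1) − 2a_(n−2) for n ≥ 3; the numerator fixes a_0 = 3, a_1 = -11, a_2 = 25.
Iterating: 3, -11, 25, -53, 109, -221, 445, -893, 1789, so a_8 = 1789.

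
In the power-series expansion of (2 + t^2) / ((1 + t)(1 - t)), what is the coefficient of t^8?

3

The denominator gives the recurrence a_n = a_(n−2) for n ≥ 3; the numerator fixes a_0 = 2, a_1 = 0, a_2 = 3.
Iterating: 2, 0, 3, 0, 3, 0, 3, 0, 3, so a_8 = 3.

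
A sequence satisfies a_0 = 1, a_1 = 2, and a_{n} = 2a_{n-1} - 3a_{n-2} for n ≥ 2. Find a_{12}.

The ordinary generating function has denominator 1 - 2t + 3t^2.
Iterating the recurrence: a_0,…,a_{12} = 1, 2, 1, -4, -11, -10, 13, 56, 73, -22, -263, -460, -131.

-131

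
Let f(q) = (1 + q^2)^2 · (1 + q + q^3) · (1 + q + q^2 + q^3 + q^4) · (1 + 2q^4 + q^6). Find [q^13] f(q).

(1 + q^2)^2 has coefficients 1,0,2,0,1 for degrees 0…4.
(1 + q + q^3) has coefficients 1,1,0,1,0,0,0,0,0,0,0,0,0,0 for degrees 0…13.
Multiplying by (1 + q + q^2 + q^3 + q^4) gives running coefficients 1,2,2,3,3,2,1,1,0,0,0,0,0,0 for degrees 0…13.
Finally multiplying by (1 + 2q^4 + q^6), the product of all factors after the first has coefficients 1,2,2,3,5,6,6,9,8,7,5,4,1,1 for degrees 0…13.
[q^13] = 1·1 + 2·4 + 1·7 = 16.

16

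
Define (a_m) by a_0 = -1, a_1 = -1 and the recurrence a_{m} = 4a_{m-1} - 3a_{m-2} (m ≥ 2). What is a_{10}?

-1

The ordinary generating function has denominator 1 - 4x + 3x^2.
Iterating the recurrence: a_0,…,a_{10} = -1, -1, -1, -1, -1, -1, -1, -1, -1, -1, -1.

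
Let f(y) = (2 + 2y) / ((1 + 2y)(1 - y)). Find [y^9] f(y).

-340

Partial fractions give a closed form: a_n = (2/3)·(-2)^n + (4/3)·1^n.
At n = 9: a_9 = -340.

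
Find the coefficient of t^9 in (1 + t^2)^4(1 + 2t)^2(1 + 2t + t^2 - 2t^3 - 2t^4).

(1 + t^2)^4 has coefficients 1,0,4,0,6,0,4,0,1 for degrees 0…8.
(1 + 2t)^2 has coefficients 1,4,4,0,0,0,0,0,0,0 for degrees 0…9.
Finally multiplying by (1 + 2t + t^2 - 2t^3 - 2t^4), the product of all factors after the first has coefficients 1,6,13,10,-6,-16,-8,0,0,0 for degrees 0…9.
[t^9] = 1·0 + 4·0 + 6·(-16) + 4·10 + 1·6 = -50.

-50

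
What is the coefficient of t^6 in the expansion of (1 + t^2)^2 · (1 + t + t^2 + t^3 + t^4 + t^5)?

3

(1 + t^2)^2 has coefficients 1,0,2,0,1 for degrees 0…4.
(1 + t + t^2 + t^3 + t^4 + t^5) has coefficients 1,1,1,1,1,1,0 for degrees 0…6.
[t^6] = 1·0 + 2·1 + 1·1 = 3.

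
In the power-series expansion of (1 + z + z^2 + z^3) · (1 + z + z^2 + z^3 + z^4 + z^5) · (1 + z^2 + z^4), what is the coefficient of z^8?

(1 + z + z^2 + z^3) has coefficients 1,1,1,1 for degrees 0…3.
(1 + z + z^2 + z^3 + z^4 + z^5) has coefficients 1,1,1,1,1,1,0,0,0 for degrees 0…8.
Finally multiplying by (1 + z^2 + z^4), the product of all factors after the first has coefficients 1,1,2,2,3,3,2,2,1 for degrees 0…8.
[z^8] = 1·1 + 1·2 + 1·2 + 1·3 = 8.

8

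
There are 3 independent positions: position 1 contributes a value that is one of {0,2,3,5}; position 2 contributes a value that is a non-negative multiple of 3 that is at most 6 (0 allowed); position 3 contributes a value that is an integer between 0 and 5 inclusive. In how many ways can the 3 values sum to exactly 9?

The generating function for the choices is (1 + z^2 + z^3 + z^5)·(1 + z^3 + z^6)·(1 + z + z^2 + z^3 + z^4 + z^5); the count is [z^9].
(1 + z^2 + z^3 + z^5) has coefficients 1,0,1,1,0,1 for degrees 0…5.
(1 + z^3 + z^6) has coefficients 1,0,0,1,0,0,1,0,0,0 for degrees 0…9.
Finally multiplying by (1 + z + z^2 + z^3 + z^4 + z^5), the product of all factors after the first has coefficients 1,1,1,2,2,2,2,2,2,1 for degrees 0…9.
[z^9] = 1·1 + 1·2 + 1·2 + 1·2 = 7.

7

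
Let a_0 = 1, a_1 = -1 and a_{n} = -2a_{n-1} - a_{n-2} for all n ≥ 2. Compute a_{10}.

1

The ordinary generating function has denominator 1 + 2t + t^2.
Iterating the recurrence: a_0,…,a_{10} = 1, -1, 1, -1, 1, -1, 1, -1, 1, -1, 1.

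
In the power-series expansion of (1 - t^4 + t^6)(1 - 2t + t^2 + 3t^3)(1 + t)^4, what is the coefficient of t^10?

(1 - t^4 + t^6) has coefficients 1,0,0,0,-1,0,1 for degrees 0…6.
(1 - 2t + t^2 + 3t^3) has coefficients 1,-2,1,3,0,0,0,0,0,0,0 for degrees 0…10.
Finally multiplying by (1 + t)^4, the product of all factors after the first has coefficients 1,2,-1,-1,11,20,13,3,0,0,0 for degrees 0…10.
[t^10] = 1·0 − 1·13 + 1·11 = -2.

-2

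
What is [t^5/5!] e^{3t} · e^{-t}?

32

The EGF product rule gives c_5 = Σ_{k_1+k_2=5} C(5; k_1,k_2) · ∏ g_i(k_i), where e^{3t} gives (3)^k; e^{-t} gives (-1)^k.
g_1(k) for k = 0…5: 1, 3, 9, 27, 81, 243.
g_2(k) for k = 0…5: 1, -1, 1, -1, 1, -1.
c_5 = Σ_k C(5,k)·g_1(k)·g_2(5−k) = 1·1·(-1) + 5·3·1 + 10·9·(-1) + 10·27·1 + 5·81·(-1) + 1·243·1 = −1 + 15 − 90 + 270 − 405 + 243 = 32.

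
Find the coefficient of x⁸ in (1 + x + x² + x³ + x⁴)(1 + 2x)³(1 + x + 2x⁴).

62

(1 + x + x² + x³ + x⁴) has coefficients 1,1,1,1,1 for degrees 0…4.
(1 + 2x)³ has coefficients 1,6,12,8,0,0,0,0,0 for degrees 0…8.
Finally multiplying by (1 + x + 2x⁴), the product of all factors after the first has coefficients 1,7,18,20,10,12,24,16,0 for degrees 0…8.
[x⁸] = 1·0 + 1·16 + 1·24 + 1·12 + 1·10 = 62.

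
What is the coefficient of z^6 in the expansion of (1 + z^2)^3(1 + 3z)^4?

406

(1 + z^2)^3 has coefficients 1,0,3,0,3,0,1 for degrees 0…6.
(1 + 3z)^4 has coefficients 1,12,54,108,81,0,0 for degrees 0…6.
[z^6] = 1·0 + 3·81 + 3·54 + 1·1 = 406.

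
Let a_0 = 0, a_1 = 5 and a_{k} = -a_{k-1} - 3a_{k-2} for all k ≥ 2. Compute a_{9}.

The ordinary generating function has denominator 1 + y + 3y^2.
Iterating the recurrence: a_0,…,a_{9} = 0, 5, -5, -10, 25, 5, -80, 65, 175, -370.

-370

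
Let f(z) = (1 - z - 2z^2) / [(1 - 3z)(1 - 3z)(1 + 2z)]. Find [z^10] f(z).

207229

The denominator gives the recurrence a_n = 4a_(n−1) + 3a_(n−2) − 18a_(n−3) for n ≥ 3; the numerator fixes a_0 = 1, a_1 = 3, a_2 = 13.
Iterating: 1, 3, 13, 43, 157, 523, 1789, 5899, 19549, 63691, 207229, so a_10 = 207229.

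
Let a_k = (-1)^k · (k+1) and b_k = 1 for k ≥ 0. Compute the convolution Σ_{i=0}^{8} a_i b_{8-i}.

5

Write out a_i and b_{8-i} for i = 0,…,8 and sum the products.
Σ = 1·1 − 2·1 + 3·1 − 4·1 + 5·1 − 6·1 + 7·1 − 8·1 + 9·1 = 5.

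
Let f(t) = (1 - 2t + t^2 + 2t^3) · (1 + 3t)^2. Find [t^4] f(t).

(1 - 2t + t^2 + 2t^3) has coefficients 1,-2,1,2 for degrees 0…3.
(1 + 3t)^2 has coefficients 1,6,9,0,0 for degrees 0…4.
[t^4] = 1·0 − 2·0 + 1·9 + 2·6 = 21.

21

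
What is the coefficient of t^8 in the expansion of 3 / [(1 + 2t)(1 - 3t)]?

12117

The denominator gives the recurrence a_n = a_(n−1) + 6a_(n−2) for n ≥ 2; the numerator fixes a_0 = 3, a_1 = 3.
Iterating: 3, 3, 21, 39, 165, 399, 1389, 3783, 12117, so a_8 = 12117.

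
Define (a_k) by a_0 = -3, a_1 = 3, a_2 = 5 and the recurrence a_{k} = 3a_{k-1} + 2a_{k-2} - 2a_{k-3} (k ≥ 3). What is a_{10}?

137909

The ordinary generating function has denominator 1 - 3t - 2t^2 + 2t^3.
Iterating the recurrence: a_0,…,a_{10} = -3, 3, 5, 27, 85, 299, 1013, 3467, 11829, 40395, 137909.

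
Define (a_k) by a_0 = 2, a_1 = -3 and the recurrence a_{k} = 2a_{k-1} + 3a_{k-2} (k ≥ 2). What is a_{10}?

The ordinary generating function has denominator 1 - 2y - 3y^2.
Iterating the recurrence: a_0,…,a_{10} = 2, -3, 0, -9, -18, -63, -180, -549, -1638, -4923, -14760.

-14760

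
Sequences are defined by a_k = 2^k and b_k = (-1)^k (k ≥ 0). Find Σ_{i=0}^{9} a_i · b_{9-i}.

The convolution is the x^9 coefficient of A(x)B(x).
Σ = 1·(-1) + 2·1 + 4·(-1) + 8·1 + 16·(-1) + 32·1 + 64·(-1) + 128·1 + 256·(-1) + 512·1 = 341.

341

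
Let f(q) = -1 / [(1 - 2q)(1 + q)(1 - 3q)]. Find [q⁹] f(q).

-43604

Partial fractions give a closed form: a_n = (4/3)·2^n + (-1/12)·(-1)^n + (-9/4)·3^n.
At n = 9: a_9 = -43604.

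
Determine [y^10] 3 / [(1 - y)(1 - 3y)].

Partial fractions give a closed form: a_n = (-3/2)·1^n + (9/2)·3^n.
At n = 10: a_10 = 265719.

265719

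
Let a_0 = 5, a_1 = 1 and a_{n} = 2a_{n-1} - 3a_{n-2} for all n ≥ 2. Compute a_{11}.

67

The ordinary generating function has denominator 1 - 2q + 3q^2.
Iterating the recurrence: a_0,…,a_{11} = 5, 1, -13, -29, -19, 49, 155, 163, -139, -767, -1117, 67.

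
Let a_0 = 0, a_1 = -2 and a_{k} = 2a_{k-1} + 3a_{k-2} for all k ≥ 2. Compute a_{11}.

The ordinary generating function has denominator 1 - 2t - 3t^2.
Iterating the recurrence: a_0,…,a_{11} = 0, -2, -4, -14, -40, -122, -364, -1094, -3280, -9842, -29524, -88574.

-88574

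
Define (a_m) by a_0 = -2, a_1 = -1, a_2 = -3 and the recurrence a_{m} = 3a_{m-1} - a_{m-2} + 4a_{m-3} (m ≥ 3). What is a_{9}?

-13240

The ordinary generating function has denominator 1 - 3z + z^2 - 4z^3.
Iterating the recurrence: a_0,…,a_{9} = -2, -1, -3, -16, -49, -143, -444, -1385, -4283, -13240.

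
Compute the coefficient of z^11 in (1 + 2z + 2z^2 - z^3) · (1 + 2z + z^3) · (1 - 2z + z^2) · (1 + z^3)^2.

4

(1 + 2z + 2z^2 - z^3) has coefficients 1,2,2,-1 for degrees 0…3.
(1 + 2z + z^3) has coefficients 1,2,0,1,0,0,0,0,0,0,0,0 for degrees 0…11.
Multiplying by (1 - 2z + z^2) gives running coefficients 1,0,-3,3,-2,1,0,0,0,0,0,0 for degrees 0…11.
Finally multiplying by (1 + z^3)^2, the product of all factors after the first has coefficients 1,0,-3,5,-2,-5,7,-4,-1,3,-2,1 for degrees 0…11.
[z^11] = 1·1 + 2·(-2) + 2·3 − 1·(-1) = 4.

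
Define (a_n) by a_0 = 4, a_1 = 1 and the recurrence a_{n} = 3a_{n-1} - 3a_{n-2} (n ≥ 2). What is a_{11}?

The ordinary generating function has denominator 1 - 3z + 3z^2.
Iterating the recurrence: a_0,…,a_{11} = 4, 1, -9, -30, -63, -99, -108, -27, 243, 810, 1701, 2673.

2673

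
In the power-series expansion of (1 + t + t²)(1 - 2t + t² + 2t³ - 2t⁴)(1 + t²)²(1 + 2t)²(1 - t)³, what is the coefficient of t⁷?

-22

(1 + t + t²) has coefficients 1,1,1 for degrees 0…2.
(1 - 2t + t² + 2t³ - 2t⁴) has coefficients 1,-2,1,2,-2,0,0,0 for degrees 0…7.
Multiplying by (1 + t²)² gives running coefficients 1,-2,3,-2,1,2,-3,2 for degrees 0…7.
Multiplying by (1 + 2t)² gives running coefficients 1,2,-1,2,5,-2,9,-2 for degrees 0…7.
Finally multiplying by (1 - t)³, the product of all factors after the first has coefficients 1,-1,-4,10,-6,-10,28,-40 for degrees 0…7.
[t⁷] = 1·(-40) + 1·28 + 1·(-10) = -22.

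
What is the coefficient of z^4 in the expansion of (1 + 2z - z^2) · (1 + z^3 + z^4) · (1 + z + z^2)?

(1 + 2z - z^2) has coefficients 1,2,-1 for degrees 0…2.
(1 + z^3 + z^4) has coefficients 1,0,0,1,1 for degrees 0…4.
Finally multiplying by (1 + z + z^2), the product of all factors after the first has coefficients 1,1,1,1,2 for degrees 0…4.
[z^4] = 1·2 + 2·1 − 1·1 = 3.

3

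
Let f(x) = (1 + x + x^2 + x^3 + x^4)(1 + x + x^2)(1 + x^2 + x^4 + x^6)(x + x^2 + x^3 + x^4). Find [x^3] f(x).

(1 + x + x^2 + x^3 + x^4) has coefficients 1,1,1,1 for degrees 0…3.
(1 + x + x^2) has coefficients 1,1,1,0 for degrees 0…3.
Multiplying by (1 + x^2 + x^4 + x^6) gives running coefficients 1,1,2,1 for degrees 0…3.
Finally multiplying by (x + x^2 + x^3 + x^4), the product of all factors after the first has coefficients 0,1,2,4 for degrees 0…3.
[x^3] = 1·4 + 1·2 + 1·1 + 1·0 = 7.

7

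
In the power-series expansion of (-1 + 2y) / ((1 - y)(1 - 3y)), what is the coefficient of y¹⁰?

The denominator gives the recurrence a_n = 4a_(n−1) − 3a_(n−2) for n ≥ 2; the numerator fixes a_0 = -1, a_1 = -2.
Iterating: -1, -2, -5, -14, -41, -122, -365, -1094, -3281, -9842, -29525, so a_10 = -29525.

-29525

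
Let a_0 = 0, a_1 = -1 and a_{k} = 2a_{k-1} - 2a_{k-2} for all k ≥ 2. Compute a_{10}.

-32

The ordinary generating function has denominator 1 - 2y + 2y^2.
Iterating the recurrence: a_0,…,a_{10} = 0, -1, -2, -2, 0, 4, 8, 8, 0, -16, -32.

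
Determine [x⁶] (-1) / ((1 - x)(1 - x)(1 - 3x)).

The denominator gives the recurrence a_n = 5a_(n−1) − 7a_(n−2) + 3a_(n−3) for n ≥ 3; the numerator fixes a_0 = -1, a_1 = -5, a_2 = -18.
Iterating: -1, -5, -18, -58, -179, -543, -1636, so a_6 = -1636.

-1636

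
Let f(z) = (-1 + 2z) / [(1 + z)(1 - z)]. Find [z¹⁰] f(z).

Partial fractions give a closed form: a_n = (-3/2)·(-1)^n + (1/2)·1^n.
At n = 10: a_10 = -1.

-1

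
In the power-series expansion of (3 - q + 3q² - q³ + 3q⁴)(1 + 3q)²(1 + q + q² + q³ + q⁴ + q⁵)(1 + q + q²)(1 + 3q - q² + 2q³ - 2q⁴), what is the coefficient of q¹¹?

361

(3 - q + 3q² - q³ + 3q⁴) has coefficients 3,-1,3,-1,3 for degrees 0…4.
(1 + 3q)² has coefficients 1,6,9,0,0,0,0,0,0,0,0,0 for degrees 0…11.
Multiplying by (1 + q + q² + q³ + q⁴ + q⁵) gives running coefficients 1,7,16,16,16,16,15,9,0,0,0,0 for degrees 0…11.
Multiplying by (1 + q + q²) gives running coefficients 1,8,24,39,48,48,47,40,24,9,0,0 for degrees 0…11.
Finally multiplying by (1 + 3q - q² + 2q³ - 2q⁴), the product of all factors after the first has coefficients 1,11,47,105,155,185,173,151,97,39,-11,-41 for degrees 0…11.
[q¹¹] = 3·(-41) − 1·(-11) + 3·39 − 1·97 + 3·151 = 361.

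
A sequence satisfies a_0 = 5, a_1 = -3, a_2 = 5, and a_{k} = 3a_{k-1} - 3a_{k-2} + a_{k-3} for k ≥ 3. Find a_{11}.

The ordinary generating function has denominator 1 - 3z + 3z^2 - z^3.
Iterating the recurrence: a_0,…,a_{11} = 5, -3, 5, 29, 69, 125, 197, 285, 389, 509, 645, 797.

797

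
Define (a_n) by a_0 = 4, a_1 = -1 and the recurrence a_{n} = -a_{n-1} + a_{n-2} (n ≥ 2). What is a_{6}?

28

The ordinary generating function has denominator 1 + y - y^2.
Iterating the recurrence: a_0,…,a_{6} = 4, -1, 5, -6, 11, -17, 28.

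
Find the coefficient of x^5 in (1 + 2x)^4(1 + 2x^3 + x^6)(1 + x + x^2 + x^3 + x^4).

(1 + 2x)^4 has coefficients 1,8,24,32,16 for degrees 0…4.
(1 + 2x^3 + x^6) has coefficients 1,0,0,2,0,0 for degrees 0…5.
Finally multiplying by (1 + x + x^2 + x^3 + x^4), the product of all factors after the first has coefficients 1,1,1,3,3,2 for degrees 0…5.
[x^5] = 1·2 + 8·3 + 24·3 + 32·1 + 16·1 = 146.

146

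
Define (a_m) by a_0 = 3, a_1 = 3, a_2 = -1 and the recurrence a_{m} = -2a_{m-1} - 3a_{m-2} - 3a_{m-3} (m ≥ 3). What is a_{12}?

323

The ordinary generating function has denominator 1 + 2q + 3q^2 + 3q^3.
Iterating the recurrence: a_0,…,a_{12} = 3, 3, -1, -16, 26, -1, -28, -19, 125, -109, -100, 152, 323.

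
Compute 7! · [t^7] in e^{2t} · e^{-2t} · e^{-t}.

The EGF product rule gives c_7 = Σ_{k_1+k_2+k_3=7} C(7; k_1,k_2,k_3) · ∏ g_i(k_i), where e^{2t} gives (2)^k; e^{-2t} gives (-2)^k; e^{-t} gives (-1)^k.
g_1(k) for k = 0…7: 1, 2, 4, 8, 16, 32, 64, 128.
g_2(k) for k = 0…7: 1, -2, 4, -8, 16, -32, 64, -128.
g_3(k) for k = 0…7: 1, -1, 1, -1, 1, -1, 1, -1.
First combine the last two factors: h(k) = Σ_j C(k,j)·g_2(j)·g_3(k−j) for k = 0…7: 1, -3, 9, -27, 81, -243, 729, -2187.
c_7 = Σ_k C(7,k)·g_1(k)·h(7−k) = 1·1·(-2187) + 7·2·729 + 21·4·(-243) + 35·8·81 + 35·16·(-27) + 21·32·9 + 7·64·(-3) + 1·128·1 = −2187 + 10206 − 20412 + 22680 − 15120 + 6048 − 1344 + 128 = -1.

-1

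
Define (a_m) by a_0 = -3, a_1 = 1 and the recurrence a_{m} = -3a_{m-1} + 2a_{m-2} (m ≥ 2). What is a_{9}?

60037

The ordinary generating function has denominator 1 + 3y - 2y^2.
Iterating the recurrence: a_0,…,a_{9} = -3, 1, -9, 29, -105, 373, -1329, 4733, -16857, 60037.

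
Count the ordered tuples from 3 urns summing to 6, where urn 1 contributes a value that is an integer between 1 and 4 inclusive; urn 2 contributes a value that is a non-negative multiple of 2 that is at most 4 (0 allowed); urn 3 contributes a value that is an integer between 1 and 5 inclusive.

The generating function for the choices is (x + x^2 + x^3 + x^4)·(1 + x^2 + x^4)·(x + x^2 + x^3 + x^4 + x^5); the count is [x^6].
(x + x^2 + x^3 + x^4) has coefficients 0,1,1,1,1 for degrees 0…4.
(1 + x^2 + x^4) has coefficients 1,0,1,0,1,0,0 for degrees 0…6.
Finally multiplying by (x + x^2 + x^3 + x^4 + x^5), the product of all factors after the first has coefficients 0,1,1,2,2,3,2 for degrees 0…6.
[x^6] = 1·3 + 1·2 + 1·2 + 1·1 = 8.

8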